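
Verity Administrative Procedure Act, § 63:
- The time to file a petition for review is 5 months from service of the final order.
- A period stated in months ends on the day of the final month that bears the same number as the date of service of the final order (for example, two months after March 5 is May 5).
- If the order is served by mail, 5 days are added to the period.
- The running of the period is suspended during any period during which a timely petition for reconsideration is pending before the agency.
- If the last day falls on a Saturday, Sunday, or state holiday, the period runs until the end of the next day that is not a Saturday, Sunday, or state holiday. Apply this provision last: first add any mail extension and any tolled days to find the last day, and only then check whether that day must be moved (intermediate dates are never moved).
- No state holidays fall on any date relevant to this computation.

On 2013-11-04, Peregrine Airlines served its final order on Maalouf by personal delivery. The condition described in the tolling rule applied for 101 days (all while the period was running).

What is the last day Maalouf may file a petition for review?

July 14, 2014

5 months after 2013-11-04 is April 4, 2014.
Service was not by mail, so no mail extension applies.
Tolling adds 101 days: April 4, 2014 + 101 days = July 14, 2014.
July 14, 2014 is a Monday and not a state holiday, so no extension applies.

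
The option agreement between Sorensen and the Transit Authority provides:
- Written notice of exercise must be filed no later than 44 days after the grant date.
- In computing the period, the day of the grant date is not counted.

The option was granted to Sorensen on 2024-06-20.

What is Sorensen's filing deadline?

44 days after 2024-06-20 is August 3, 2024.

August 3, 2024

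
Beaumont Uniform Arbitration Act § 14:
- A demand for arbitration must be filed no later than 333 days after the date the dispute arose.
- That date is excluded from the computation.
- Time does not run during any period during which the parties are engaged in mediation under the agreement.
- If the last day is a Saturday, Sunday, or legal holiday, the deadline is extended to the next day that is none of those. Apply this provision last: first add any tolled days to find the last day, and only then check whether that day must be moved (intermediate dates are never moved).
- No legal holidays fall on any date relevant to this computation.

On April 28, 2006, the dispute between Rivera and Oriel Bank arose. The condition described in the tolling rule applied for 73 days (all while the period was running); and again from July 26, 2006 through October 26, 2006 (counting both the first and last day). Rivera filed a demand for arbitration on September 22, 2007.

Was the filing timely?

No

333 days after April 28, 2006 is March 27, 2007.
Tolling adds 73 days: March 27, 2007 + 73 days = June 8, 2007.
From July 26, 2006 through October 26, 2006 inclusive is 93 days; tolling adds 93 days: June 8, 2007 + 93 days = September 9, 2007.
September 9, 2007 is Sunday. The next qualifying day is September 10, 2007.
The deadline is September 10, 2007; the filing on September 22, 2007 is after that date.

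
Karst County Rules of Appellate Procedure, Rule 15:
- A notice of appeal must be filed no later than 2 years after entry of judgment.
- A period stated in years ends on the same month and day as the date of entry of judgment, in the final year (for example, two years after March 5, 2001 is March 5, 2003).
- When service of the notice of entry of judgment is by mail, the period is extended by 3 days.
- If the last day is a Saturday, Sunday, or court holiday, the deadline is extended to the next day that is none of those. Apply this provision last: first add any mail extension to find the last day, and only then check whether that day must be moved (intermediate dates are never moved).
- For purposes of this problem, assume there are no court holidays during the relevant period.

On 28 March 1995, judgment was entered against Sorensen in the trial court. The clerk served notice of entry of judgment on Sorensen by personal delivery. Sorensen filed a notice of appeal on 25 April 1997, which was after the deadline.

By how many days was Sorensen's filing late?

2 years after 28 March 1995 is March 28, 1997.
Service was not by mail, so no mail extension applies.
March 28, 1997 is a Friday and not a court holiday, so no extension applies.
The deadline is March 28, 1997; from March 28, 1997 to April 25, 1997 is 28 days.

28 days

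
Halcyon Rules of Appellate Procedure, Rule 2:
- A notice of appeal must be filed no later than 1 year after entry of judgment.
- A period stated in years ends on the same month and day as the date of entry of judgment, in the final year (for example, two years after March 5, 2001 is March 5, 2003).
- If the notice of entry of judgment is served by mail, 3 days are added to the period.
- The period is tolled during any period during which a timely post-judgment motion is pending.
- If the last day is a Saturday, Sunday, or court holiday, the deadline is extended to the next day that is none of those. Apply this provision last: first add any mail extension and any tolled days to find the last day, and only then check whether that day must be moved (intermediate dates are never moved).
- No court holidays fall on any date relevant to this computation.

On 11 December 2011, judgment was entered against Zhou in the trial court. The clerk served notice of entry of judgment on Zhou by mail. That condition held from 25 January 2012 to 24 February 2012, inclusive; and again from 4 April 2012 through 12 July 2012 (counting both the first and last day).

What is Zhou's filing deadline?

1 year after 11 December 2011 is December 11, 2012.
Service was by mail, adding 3 days: December 11, 2012 + 3 days = December 14, 2012.
From January 25, 2012 through February 24, 2012 inclusive is 31 days; tolling adds 31 days: December 14, 2012 + 31 days = January 14, 2013.
From April 4, 2012 through July 12, 2012 inclusive is 100 days; tolling adds 100 days: January 14, 2013 + 100 days = April 24, 2013.
April 24, 2013 is a Wednesday and not a court holiday, so no extension applies.

April 24, 2013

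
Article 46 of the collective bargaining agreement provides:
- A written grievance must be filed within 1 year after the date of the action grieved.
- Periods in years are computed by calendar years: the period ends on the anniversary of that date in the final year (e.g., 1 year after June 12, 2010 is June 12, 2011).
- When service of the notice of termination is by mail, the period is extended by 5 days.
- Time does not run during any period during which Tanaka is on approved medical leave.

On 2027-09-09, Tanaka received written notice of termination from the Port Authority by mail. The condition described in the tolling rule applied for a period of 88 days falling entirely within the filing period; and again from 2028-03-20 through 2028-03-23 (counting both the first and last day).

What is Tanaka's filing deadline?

December 15, 2028

1 year after 2027-09-09 is September 9, 2028.
Service was by mail, adding 5 days: September 9, 2028 + 5 days = September 14, 2028.
Tolling adds 88 days: September 14, 2028 + 88 days = December 11, 2028.
From March 20, 2028 through March 23, 2028 inclusive is 4 days; tolling adds 4 days: December 11, 2028 + 4 days = December 15, 2028.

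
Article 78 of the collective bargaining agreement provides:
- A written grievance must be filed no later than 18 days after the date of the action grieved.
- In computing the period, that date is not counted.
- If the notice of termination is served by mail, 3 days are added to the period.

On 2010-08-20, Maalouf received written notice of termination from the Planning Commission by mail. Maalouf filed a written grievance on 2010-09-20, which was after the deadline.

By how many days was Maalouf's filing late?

10 days

18 days after 2010-08-20 is September 7, 2010.
Service was by mail, adding 3 days: September 7, 2010 + 3 days = September 10, 2010.
The deadline is September 10, 2010; from September 10, 2010 to September 20, 2010 is 10 days.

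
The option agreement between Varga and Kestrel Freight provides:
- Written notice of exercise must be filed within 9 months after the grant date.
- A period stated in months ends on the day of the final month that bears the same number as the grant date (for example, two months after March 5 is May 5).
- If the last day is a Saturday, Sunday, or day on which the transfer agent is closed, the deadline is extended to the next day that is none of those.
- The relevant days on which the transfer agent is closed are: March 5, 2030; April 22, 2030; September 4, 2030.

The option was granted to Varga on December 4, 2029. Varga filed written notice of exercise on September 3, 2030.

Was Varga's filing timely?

9 months after December 4, 2029 is September 4, 2030.
September 4, 2030 is a listed holiday. The next qualifying day is September 5, 2030.
The deadline is September 5, 2030; the filing on September 3, 2030 is on or before that date.

Yes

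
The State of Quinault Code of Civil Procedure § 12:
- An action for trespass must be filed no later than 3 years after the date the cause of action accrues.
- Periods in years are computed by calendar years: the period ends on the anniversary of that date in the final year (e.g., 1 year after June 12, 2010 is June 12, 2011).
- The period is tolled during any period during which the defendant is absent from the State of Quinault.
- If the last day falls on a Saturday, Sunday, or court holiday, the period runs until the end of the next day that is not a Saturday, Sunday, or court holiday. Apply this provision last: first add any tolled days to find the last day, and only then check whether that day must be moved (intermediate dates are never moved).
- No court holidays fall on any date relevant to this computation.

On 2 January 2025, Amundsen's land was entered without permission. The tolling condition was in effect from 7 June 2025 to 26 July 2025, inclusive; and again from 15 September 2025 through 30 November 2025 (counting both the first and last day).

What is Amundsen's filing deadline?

May 8, 2028

3 years after 2 January 2025 is January 2, 2028.
From June 7, 2025 through July 26, 2025 inclusive is 50 days; tolling adds 50 days: January 2, 2028 + 50 days = February 21, 2028.
From September 15, 2025 through November 30, 2025 inclusive is 77 days; tolling adds 77 days: February 21, 2028 + 77 days = May 8, 2028.
May 8, 2028 is a Monday and not a court holiday, so no extension applies.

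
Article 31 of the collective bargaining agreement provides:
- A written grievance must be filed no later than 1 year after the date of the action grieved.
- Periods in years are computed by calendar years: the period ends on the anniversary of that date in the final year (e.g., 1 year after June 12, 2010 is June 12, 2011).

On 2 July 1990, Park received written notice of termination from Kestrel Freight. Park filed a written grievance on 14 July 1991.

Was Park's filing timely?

No

1 year after 2 July 1990 is July 2, 1991.
The deadline is July 2, 1991; the filing on July 14, 1991 is after that date.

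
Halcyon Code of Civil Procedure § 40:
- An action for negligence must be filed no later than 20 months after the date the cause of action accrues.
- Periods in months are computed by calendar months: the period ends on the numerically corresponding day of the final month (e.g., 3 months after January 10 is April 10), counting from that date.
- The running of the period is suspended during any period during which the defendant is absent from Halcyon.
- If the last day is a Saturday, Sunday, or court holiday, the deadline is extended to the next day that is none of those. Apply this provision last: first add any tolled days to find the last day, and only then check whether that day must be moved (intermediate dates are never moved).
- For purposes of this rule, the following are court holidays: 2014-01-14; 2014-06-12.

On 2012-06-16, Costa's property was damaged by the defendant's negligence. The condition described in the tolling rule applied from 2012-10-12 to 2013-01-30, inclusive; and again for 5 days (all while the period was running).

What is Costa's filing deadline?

20 months after 2012-06-16 is February 16, 2014.
From October 12, 2012 through January 30, 2013 inclusive is 111 days; tolling adds 111 days: February 16, 2014 + 111 days = June 7, 2014.
Tolling adds 5 days: June 7, 2014 + 5 days = June 12, 2014.
June 12, 2014 is a listed holiday. The next qualifying day is June 13, 2014.

June 13, 2014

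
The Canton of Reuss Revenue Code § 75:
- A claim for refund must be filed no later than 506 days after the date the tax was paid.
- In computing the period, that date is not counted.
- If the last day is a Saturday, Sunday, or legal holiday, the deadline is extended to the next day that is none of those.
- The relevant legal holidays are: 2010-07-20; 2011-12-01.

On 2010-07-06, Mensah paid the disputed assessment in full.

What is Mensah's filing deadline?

November 24, 2011

506 days after 2010-07-06 is November 24, 2011.
November 24, 2011 is a Thursday and not a legal holiday, so no extension applies.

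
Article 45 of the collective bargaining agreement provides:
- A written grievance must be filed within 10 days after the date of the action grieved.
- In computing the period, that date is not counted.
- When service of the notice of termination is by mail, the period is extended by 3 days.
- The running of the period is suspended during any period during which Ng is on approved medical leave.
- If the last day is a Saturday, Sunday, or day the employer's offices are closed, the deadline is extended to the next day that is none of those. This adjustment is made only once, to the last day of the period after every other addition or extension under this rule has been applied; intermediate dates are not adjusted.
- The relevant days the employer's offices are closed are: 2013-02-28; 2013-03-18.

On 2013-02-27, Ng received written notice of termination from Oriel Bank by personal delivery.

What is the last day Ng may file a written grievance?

10 days after 2013-02-27 is March 9, 2013.
Service was not by mail, so no mail extension applies.
March 9, 2013 is Saturday; March 10, 2013 is Sunday. The next qualifying day is March 11, 2013.

March 11, 2013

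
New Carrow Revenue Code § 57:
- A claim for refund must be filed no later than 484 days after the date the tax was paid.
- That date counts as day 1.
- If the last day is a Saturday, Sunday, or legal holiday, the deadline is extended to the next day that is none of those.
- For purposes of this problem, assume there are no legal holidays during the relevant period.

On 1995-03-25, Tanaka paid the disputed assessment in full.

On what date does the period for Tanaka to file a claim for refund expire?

July 22, 1996

Counting 1995-03-25 as day 1, day 484 is July 20, 1996.
July 20, 1996 is Saturday; July 21, 1996 is Sunday. The next qualifying day is July 22, 1996.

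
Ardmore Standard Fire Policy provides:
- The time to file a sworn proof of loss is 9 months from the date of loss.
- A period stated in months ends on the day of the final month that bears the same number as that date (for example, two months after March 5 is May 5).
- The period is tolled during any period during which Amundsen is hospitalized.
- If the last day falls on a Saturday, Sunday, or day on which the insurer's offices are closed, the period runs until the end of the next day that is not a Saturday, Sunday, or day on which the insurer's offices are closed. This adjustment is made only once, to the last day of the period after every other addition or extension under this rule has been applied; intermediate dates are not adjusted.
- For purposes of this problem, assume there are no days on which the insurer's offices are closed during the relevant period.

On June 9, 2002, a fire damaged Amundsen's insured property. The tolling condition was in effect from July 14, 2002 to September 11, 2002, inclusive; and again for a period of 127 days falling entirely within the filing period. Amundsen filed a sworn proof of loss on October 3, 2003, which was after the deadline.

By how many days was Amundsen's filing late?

21 days

9 months after June 9, 2002 is March 9, 2003.
From July 14, 2002 through September 11, 2002 inclusive is 60 days; tolling adds 60 days: March 9, 2003 + 60 days = May 8, 2003.
Tolling adds 127 days: May 8, 2003 + 127 days = September 12, 2003.
September 12, 2003 is a Friday and not a day on which the insurer's offices are closed, so no extension applies.
The deadline is September 12, 2003; from September 12, 2003 to October 3, 2003 is 21 days.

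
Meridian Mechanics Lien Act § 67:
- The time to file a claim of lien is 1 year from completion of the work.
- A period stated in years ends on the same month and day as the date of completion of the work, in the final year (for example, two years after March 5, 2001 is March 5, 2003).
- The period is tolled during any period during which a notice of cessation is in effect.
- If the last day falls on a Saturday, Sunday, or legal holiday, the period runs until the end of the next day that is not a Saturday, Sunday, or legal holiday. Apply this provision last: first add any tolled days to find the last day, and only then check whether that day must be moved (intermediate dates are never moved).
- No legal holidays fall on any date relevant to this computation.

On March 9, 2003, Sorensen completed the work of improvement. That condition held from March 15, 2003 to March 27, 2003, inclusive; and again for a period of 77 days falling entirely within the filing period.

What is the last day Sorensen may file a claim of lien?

June 7, 2004

1 year after March 9, 2003 is March 9, 2004.
From March 15, 2003 through March 27, 2003 inclusive is 13 days; tolling adds 13 days: March 9, 2004 + 13 days = March 22, 2004.
Tolling adds 77 days: March 22, 2004 + 77 days = June 7, 2004.
June 7, 2004 is a Monday and not a legal holiday, so no extension applies.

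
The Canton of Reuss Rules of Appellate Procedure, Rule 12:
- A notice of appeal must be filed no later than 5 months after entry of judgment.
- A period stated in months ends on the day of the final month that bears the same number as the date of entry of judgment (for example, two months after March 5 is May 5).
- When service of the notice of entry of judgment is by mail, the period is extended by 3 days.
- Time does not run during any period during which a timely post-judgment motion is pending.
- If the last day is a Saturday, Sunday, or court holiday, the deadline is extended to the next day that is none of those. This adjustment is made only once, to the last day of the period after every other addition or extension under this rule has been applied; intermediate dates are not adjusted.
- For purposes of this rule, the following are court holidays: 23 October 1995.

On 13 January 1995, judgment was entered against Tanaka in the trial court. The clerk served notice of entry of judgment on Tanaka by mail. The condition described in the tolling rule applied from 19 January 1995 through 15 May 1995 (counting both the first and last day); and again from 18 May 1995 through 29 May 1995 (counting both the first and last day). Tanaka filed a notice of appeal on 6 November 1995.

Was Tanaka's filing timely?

5 months after 13 January 1995 is June 13, 1995.
Service was by mail, adding 3 days: June 13, 1995 + 3 days = June 16, 1995.
From January 19, 1995 through May 15, 1995 inclusive is 117 days; tolling adds 117 days: June 16, 1995 + 117 days = October 11, 1995.
From May 18, 1995 through May 29, 1995 inclusive is 12 days; tolling adds 12 days: October 11, 1995 + 12 days = October 23, 1995.
October 23, 1995 is a listed holiday. The next qualifying day is October 24, 1995.
The deadline is October 24, 1995; the filing on November 6, 1995 is after that date.

No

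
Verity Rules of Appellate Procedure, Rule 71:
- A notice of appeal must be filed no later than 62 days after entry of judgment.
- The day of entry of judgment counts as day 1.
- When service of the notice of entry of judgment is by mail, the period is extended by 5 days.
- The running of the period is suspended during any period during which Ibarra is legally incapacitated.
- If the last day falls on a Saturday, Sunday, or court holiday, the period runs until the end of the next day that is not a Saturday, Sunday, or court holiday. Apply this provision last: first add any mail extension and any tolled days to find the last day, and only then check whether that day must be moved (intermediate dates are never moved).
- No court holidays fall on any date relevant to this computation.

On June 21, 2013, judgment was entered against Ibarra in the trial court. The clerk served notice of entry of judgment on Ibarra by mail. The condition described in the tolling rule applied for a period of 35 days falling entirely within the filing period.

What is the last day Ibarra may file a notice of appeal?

Counting June 21, 2013 as day 1, day 62 is August 21, 2013.
Service was by mail, adding 5 days: August 21, 2013 + 5 days = August 26, 2013.
Tolling adds 35 days: August 26, 2013 + 35 days = September 30, 2013.
September 30, 2013 is a Monday and not a court holiday, so no extension applies.

September 30, 2013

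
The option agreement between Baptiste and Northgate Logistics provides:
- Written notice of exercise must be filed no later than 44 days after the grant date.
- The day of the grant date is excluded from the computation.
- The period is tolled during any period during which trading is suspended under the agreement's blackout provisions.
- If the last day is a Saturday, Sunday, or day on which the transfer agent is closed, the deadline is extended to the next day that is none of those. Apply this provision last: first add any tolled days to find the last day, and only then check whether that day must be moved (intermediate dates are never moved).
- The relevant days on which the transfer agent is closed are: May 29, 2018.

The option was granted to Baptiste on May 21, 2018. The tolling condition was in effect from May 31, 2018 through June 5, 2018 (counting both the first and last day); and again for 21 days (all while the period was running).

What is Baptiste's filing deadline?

44 days after May 21, 2018 is July 4, 2018.
From May 31, 2018 through June 5, 2018 inclusive is 6 days; tolling adds 6 days: July 4, 2018 + 6 days = July 10, 2018.
Tolling adds 21 days: July 10, 2018 + 21 days = July 31, 2018.
July 31, 2018 is a Tuesday and not a day on which the transfer agent is closed, so no extension applies.

July 31, 2018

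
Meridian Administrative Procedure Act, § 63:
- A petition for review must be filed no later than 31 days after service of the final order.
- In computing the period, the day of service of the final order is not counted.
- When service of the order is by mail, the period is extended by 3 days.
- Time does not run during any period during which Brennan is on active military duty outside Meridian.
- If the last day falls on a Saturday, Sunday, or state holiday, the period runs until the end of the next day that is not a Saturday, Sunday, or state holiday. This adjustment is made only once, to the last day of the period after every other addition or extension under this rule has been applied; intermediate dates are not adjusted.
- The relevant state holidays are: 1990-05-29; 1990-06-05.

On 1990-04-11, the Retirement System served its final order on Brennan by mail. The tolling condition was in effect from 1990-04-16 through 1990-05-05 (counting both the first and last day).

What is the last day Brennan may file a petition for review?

31 days after 1990-04-11 is May 12, 1990.
Service was by mail, adding 3 days: May 12, 1990 + 3 days = May 15, 1990.
From April 16, 1990 through May 5, 1990 inclusive is 20 days; tolling adds 20 days: May 15, 1990 + 20 days = June 4, 1990.
June 4, 1990 is a Monday and not a state holiday, so no extension applies.

June 4, 1990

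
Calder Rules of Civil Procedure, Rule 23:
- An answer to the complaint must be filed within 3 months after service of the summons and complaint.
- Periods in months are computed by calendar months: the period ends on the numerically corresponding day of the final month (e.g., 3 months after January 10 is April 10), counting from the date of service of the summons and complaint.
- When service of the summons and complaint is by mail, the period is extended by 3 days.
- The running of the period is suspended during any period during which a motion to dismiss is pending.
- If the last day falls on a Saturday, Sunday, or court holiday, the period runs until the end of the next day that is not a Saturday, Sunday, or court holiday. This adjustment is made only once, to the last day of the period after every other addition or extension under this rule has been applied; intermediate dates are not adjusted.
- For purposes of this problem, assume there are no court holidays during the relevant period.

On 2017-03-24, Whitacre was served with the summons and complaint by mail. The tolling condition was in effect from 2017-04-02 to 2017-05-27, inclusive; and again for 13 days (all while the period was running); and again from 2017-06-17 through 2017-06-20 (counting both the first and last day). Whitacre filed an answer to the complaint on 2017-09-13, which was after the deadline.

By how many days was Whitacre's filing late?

3 months after 2017-03-24 is June 24, 2017.
Service was by mail, adding 3 days: June 24, 2017 + 3 days = June 27, 2017.
From April 2, 2017 through May 27, 2017 inclusive is 56 days; tolling adds 56 days: June 27, 2017 + 56 days = August 22, 2017.
Tolling adds 13 days: August 22, 2017 + 13 days = September 4, 2017.
From June 17, 2017 through June 20, 2017 inclusive is 4 days; tolling adds 4 days: September 4, 2017 + 4 days = September 8, 2017.
September 8, 2017 is a Friday and not a court holiday, so no extension applies.
The deadline is September 8, 2017; from September 8, 2017 to September 13, 2017 is 5 days.

5 days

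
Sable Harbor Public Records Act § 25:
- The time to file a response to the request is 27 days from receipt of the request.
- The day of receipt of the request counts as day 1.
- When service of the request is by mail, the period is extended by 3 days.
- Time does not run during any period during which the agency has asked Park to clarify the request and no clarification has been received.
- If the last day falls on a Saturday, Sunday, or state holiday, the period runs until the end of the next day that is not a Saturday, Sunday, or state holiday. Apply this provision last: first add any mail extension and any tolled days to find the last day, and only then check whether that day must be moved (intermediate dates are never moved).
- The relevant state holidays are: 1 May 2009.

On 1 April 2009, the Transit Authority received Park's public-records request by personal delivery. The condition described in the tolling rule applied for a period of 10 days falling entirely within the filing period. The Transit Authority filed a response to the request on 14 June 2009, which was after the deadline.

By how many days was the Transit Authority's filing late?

Counting 1 April 2009 as day 1, day 27 is April 27, 2009.
Service was not by mail, so no mail extension applies.
Tolling adds 10 days: April 27, 2009 + 10 days = May 7, 2009.
May 7, 2009 is a Thursday and not a state holiday, so no extension applies.
The deadline is May 7, 2009; from May 7, 2009 to June 14, 2009 is 38 days.

38 days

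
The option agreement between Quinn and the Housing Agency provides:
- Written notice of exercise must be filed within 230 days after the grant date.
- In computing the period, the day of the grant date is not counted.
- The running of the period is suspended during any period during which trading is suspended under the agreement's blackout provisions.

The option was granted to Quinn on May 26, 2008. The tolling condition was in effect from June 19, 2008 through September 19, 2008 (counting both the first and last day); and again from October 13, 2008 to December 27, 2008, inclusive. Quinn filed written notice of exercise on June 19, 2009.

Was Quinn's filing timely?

Yes

230 days after May 26, 2008 is January 11, 2009.
From June 19, 2008 through September 19, 2008 inclusive is 93 days; tolling adds 93 days: January 11, 2009 + 93 days = April 14, 2009.
From October 13, 2008 through December 27, 2008 inclusive is 76 days; tolling adds 76 days: April 14, 2009 + 76 days = June 29, 2009.
The deadline is June 29, 2009; the filing on June 19, 2009 is on or before that date.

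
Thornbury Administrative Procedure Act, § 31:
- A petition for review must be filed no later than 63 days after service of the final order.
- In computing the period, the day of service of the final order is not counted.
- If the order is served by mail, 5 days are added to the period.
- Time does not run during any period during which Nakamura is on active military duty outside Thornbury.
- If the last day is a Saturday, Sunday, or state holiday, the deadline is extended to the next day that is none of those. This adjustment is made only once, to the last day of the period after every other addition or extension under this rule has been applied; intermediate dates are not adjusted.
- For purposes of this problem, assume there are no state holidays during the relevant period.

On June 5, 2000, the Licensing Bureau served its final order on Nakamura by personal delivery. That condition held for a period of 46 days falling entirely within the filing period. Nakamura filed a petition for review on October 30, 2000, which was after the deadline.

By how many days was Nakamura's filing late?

38 days

63 days after June 5, 2000 is August 7, 2000.
Service was not by mail, so no mail extension applies.
Tolling adds 46 days: August 7, 2000 + 46 days = September 22, 2000.
September 22, 2000 is a Friday and not a state holiday, so no extension applies.
The deadline is September 22, 2000; from September 22, 2000 to October 30, 2000 is 38 days.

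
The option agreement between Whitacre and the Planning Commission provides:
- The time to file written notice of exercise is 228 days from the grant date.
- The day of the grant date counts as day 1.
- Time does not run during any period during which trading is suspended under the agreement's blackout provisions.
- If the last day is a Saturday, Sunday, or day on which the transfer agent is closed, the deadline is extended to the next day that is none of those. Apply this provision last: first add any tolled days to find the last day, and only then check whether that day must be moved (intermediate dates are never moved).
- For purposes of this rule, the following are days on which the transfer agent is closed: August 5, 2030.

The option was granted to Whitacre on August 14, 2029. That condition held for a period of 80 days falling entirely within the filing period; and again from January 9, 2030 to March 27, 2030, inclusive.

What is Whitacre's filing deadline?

Counting August 14, 2029 as day 1, day 228 is March 29, 2030.
Tolling adds 80 days: March 29, 2030 + 80 days = June 17, 2030.
From January 9, 2030 through March 27, 2030 inclusive is 78 days; tolling adds 78 days: June 17, 2030 + 78 days = September 3, 2030.
September 3, 2030 is a Tuesday and not a day on which the transfer agent is closed, so no extension applies.

September 3, 2030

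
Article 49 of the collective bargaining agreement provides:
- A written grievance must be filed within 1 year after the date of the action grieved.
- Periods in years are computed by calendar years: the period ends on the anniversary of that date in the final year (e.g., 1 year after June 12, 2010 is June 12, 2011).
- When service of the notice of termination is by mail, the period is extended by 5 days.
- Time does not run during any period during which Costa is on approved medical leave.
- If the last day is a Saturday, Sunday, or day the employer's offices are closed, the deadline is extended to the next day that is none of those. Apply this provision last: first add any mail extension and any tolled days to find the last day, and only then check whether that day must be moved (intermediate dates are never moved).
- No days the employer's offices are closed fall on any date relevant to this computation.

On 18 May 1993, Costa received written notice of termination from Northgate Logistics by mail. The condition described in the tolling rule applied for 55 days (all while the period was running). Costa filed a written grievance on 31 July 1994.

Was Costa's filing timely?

1 year after 18 May 1993 is May 18, 1994.
Service was by mail, adding 5 days: May 18, 1994 + 5 days = May 23, 1994.
Tolling adds 55 days: May 23, 1994 + 55 days = July 17, 1994.
July 17, 1994 is Sunday. The next qualifying day is July 18, 1994.
The deadline is July 18, 1994; the filing on July 31, 1994 is after that date.

No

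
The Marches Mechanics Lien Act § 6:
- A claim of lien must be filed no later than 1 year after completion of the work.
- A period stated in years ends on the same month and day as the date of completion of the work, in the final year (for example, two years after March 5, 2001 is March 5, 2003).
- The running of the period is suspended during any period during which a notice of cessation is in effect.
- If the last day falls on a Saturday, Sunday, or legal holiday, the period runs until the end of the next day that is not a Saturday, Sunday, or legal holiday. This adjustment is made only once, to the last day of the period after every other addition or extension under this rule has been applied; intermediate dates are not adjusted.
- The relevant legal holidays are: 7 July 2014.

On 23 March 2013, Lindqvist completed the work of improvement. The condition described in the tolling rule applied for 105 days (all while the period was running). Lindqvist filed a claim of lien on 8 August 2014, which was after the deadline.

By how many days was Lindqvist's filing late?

31 days

1 year after 23 March 2013 is March 23, 2014.
Tolling adds 105 days: March 23, 2014 + 105 days = July 6, 2014.
July 6, 2014 is Sunday; July 7, 2014 is a listed holiday. The next qualifying day is July 8, 2014.
The deadline is July 8, 2014; from July 8, 2014 to August 8, 2014 is 31 days.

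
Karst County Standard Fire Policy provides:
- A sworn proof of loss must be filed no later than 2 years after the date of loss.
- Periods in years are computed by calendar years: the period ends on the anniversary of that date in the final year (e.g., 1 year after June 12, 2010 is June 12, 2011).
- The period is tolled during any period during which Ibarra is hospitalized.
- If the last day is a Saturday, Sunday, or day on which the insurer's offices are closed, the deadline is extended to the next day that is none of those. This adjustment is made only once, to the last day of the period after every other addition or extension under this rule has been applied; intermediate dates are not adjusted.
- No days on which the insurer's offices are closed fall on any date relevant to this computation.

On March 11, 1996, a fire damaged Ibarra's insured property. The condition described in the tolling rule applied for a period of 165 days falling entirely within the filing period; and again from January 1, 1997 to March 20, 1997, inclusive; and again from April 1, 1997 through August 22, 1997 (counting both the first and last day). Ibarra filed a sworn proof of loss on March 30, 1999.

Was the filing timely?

Yes

2 years after March 11, 1996 is March 11, 1998.
Tolling adds 165 days: March 11, 1998 + 165 days = August 23, 1998.
From January 1, 1997 through March 20, 1997 inclusive is 79 days; tolling adds 79 days: August 23, 1998 + 79 days = November 10, 1998.
From April 1, 1997 through August 22, 1997 inclusive is 144 days; tolling adds 144 days: November 10, 1998 + 144 days = April 3, 1999.
April 3, 1999 is Saturday; April 4, 1999 is Sunday. The next qualifying day is April 5, 1999.
The deadline is April 5, 1999; the filing on March 30, 1999 is on or before that date.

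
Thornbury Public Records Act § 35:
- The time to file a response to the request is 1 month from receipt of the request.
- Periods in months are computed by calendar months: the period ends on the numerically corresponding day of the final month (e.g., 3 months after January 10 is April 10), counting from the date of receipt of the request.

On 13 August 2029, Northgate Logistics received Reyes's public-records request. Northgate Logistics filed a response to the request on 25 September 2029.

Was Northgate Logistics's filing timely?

1 month after 13 August 2029 is September 13, 2029.
The deadline is September 13, 2029; the filing on September 25, 2029 is after that date.

No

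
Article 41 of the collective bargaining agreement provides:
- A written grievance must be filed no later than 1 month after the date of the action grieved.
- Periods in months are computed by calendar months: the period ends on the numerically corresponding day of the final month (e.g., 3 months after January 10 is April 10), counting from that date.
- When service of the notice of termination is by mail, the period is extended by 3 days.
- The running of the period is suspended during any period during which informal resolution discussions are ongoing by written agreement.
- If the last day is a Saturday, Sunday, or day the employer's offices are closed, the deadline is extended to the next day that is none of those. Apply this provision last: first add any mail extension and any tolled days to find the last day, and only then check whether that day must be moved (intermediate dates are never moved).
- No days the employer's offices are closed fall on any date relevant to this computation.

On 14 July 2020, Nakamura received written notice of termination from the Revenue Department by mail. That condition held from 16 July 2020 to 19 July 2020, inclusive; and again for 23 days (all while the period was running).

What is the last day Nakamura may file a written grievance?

September 14, 2020

1 month after 14 July 2020 is August 14, 2020.
Service was by mail, adding 3 days: August 14, 2020 + 3 days = August 17, 2020.
From July 16, 2020 through July 19, 2020 inclusive is 4 days; tolling adds 4 days: August 17, 2020 + 4 days = August 21, 2020.
Tolling adds 23 days: August 21, 2020 + 23 days = September 13, 2020.
September 13, 2020 is Sunday. The next qualifying day is September 14, 2020.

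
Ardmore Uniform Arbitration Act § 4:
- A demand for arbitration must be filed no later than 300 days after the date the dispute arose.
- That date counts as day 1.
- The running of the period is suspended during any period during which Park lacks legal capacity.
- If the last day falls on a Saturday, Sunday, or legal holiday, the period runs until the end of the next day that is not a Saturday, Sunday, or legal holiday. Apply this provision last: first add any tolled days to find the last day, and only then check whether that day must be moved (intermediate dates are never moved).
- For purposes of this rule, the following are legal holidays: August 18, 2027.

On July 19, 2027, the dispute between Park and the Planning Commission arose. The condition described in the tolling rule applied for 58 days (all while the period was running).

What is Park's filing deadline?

July 10, 2028

Counting July 19, 2027 as day 1, day 300 is May 13, 2028.
Tolling adds 58 days: May 13, 2028 + 58 days = July 10, 2028.
July 10, 2028 is a Monday and not a legal holiday, so no extension applies.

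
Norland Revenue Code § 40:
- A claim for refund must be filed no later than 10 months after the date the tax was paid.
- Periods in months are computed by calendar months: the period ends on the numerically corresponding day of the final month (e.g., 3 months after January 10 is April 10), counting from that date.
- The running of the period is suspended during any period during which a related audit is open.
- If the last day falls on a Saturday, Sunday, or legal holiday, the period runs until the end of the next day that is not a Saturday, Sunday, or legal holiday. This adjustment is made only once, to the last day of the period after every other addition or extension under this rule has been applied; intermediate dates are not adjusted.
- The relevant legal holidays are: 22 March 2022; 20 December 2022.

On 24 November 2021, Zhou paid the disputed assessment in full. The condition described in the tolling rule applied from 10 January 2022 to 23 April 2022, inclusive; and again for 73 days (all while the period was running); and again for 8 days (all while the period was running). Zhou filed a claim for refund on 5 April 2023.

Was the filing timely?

10 months after 24 November 2021 is September 24, 2022.
From January 10, 2022 through April 23, 2022 inclusive is 104 days; tolling adds 104 days: September 24, 2022 + 104 days = January 6, 2023.
Tolling adds 73 days: January 6, 2023 + 73 days = March 20, 2023.
Tolling adds 8 days: March 20, 2023 + 8 days = March 28, 2023.
March 28, 2023 is a Tuesday and not a legal holiday, so no extension applies.
The deadline is March 28, 2023; the filing on April 5, 2023 is after that date.

No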